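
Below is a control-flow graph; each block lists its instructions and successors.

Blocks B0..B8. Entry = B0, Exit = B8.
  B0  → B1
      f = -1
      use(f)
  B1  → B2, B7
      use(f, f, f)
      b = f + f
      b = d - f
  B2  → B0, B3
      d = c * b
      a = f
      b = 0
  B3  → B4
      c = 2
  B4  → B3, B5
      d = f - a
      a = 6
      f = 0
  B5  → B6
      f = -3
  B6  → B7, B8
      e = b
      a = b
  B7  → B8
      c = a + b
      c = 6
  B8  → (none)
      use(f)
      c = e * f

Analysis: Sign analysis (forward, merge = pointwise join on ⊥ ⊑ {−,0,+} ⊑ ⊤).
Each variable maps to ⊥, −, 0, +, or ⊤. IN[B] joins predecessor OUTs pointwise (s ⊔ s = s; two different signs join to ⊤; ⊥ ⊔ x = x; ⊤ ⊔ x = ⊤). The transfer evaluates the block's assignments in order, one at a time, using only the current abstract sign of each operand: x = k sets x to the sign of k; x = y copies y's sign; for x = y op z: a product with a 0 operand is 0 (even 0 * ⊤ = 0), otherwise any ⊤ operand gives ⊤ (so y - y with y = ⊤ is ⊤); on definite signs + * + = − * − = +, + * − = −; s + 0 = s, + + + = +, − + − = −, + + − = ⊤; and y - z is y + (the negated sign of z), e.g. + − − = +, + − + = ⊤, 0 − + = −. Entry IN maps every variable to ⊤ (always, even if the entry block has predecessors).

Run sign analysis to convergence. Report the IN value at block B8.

Per-block solution:
  B0:   IN=(all ⊤)   OUT={f:-; rest ⊤}
  B1:   IN={f:-; rest ⊤}   OUT={f:-; rest ⊤}
  B2:   IN={f:-; rest ⊤}   OUT={a:-, b:0, f:-; rest ⊤}
  B3:   IN={b:0; rest ⊤}   OUT={b:0, c:+; rest ⊤}
  B4:   IN={b:0, c:+; rest ⊤}   OUT={a:+, b:0, c:+, f:0; rest ⊤}
  B5:   IN={a:+, b:0, c:+, f:0; rest ⊤}   OUT={a:+, b:0, c:+, f:-; rest ⊤}
  B6:   IN={a:+, b:0, c:+, f:-; rest ⊤}   OUT={a:0, b:0, c:+, e:0, f:-; rest ⊤}
  B7:   IN={f:-; rest ⊤}   OUT={c:+, f:-; rest ⊤}
  B8:   IN={c:+, f:-; rest ⊤}   OUT={f:-; rest ⊤}

Merge at B8: IN[B8] = OUT[B6] ⊔ OUT[B7] = {a: ⊤, b: ⊤, c: +, d: ⊤, e: ⊤, f: -}

Answer: {a: ⊤, b: ⊤, c: +, d: ⊤, e: ⊤, f: -}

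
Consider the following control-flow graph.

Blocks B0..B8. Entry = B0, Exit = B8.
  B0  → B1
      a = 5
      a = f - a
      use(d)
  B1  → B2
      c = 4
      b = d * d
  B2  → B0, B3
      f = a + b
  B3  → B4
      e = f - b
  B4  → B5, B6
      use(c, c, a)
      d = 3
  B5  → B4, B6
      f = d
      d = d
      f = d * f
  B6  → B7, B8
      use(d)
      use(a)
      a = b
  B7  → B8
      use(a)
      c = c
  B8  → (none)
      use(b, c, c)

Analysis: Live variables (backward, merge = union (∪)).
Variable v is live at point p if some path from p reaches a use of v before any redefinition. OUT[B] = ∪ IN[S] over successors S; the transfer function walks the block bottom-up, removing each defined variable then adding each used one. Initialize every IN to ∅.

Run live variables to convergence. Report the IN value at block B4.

Answer: {a, b, c}

Derivation:
Fixpoint table:
  B0: | IN={d, f} | OUT={a, d}
  B1: | IN={a, d} | OUT={a, b, c, d}
  B2: | IN={a, b, c, d} | OUT={a, b, c, d, f}
  B3: | IN={a, b, c, f} | OUT={a, b, c}
  B4: | IN={a, b, c} | OUT={a, b, c, d}
  B5: | IN={a, b, c, d} | OUT={a, b, c, d}
  B6: | IN={a, b, c, d} | OUT={a, b, c}
  B7: | IN={a, b, c} | OUT={b, c}
  B8: | IN={b, c} | OUT={}

Merge at B4: OUT[B4] = IN[B5] ⊔ IN[B6] = {a, b, c, d}
Applying B4's transfer function to that OUT value gives IN[B4] (row B4 above).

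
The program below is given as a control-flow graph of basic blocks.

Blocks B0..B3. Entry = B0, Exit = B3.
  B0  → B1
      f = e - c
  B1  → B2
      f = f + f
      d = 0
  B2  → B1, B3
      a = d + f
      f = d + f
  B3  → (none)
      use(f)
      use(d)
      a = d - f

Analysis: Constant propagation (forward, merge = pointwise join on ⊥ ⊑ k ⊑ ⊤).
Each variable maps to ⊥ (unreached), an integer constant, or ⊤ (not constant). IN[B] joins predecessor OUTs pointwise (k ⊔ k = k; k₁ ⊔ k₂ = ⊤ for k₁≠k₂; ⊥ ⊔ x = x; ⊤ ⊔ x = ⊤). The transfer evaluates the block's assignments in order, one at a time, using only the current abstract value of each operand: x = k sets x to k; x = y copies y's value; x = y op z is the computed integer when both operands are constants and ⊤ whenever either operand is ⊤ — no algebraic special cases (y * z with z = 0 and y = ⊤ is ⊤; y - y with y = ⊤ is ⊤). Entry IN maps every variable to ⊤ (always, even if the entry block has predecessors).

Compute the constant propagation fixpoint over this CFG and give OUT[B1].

Answer: {a: ⊤, b: ⊤, c: ⊤, d: 0, e: ⊤, f: ⊤}

Derivation:
Per-block solution:
  B0:   IN=(all ⊤)   OUT=(all ⊤)
  B1:   IN=(all ⊤)   OUT={d:0; rest ⊤}
  B2:   IN={d:0; rest ⊤}   OUT={d:0; rest ⊤}
  B3:   IN={d:0; rest ⊤}   OUT={d:0; rest ⊤}

Merge at B1: IN[B1] = OUT[B0] ⊔ OUT[B2] = {a: ⊤, b: ⊤, c: ⊤, d: ⊤, e: ⊤, f: ⊤}
Applying B1's transfer function to that IN value gives OUT[B1] (row B1 above).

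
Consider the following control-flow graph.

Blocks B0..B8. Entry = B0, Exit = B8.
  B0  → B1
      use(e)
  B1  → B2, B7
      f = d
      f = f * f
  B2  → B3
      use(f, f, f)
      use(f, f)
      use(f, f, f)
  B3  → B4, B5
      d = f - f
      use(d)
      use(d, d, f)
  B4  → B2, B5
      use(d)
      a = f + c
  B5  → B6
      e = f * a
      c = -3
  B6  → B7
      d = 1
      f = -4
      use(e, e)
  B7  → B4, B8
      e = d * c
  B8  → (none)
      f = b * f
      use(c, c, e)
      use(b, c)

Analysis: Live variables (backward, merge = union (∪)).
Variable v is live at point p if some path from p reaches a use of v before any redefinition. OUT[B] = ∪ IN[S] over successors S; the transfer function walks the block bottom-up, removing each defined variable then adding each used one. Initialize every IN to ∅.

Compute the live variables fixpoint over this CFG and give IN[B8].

Fixpoint table:
  B0:   IN={a, b, c, d, e}   OUT={a, b, c, d}
  B1:   IN={a, b, c, d}   OUT={a, b, c, d, f}
  B2:   IN={a, b, c, f}   OUT={a, b, c, f}
  B3:   IN={a, b, c, f}   OUT={a, b, c, d, f}
  B4:   IN={b, c, d, f}   OUT={a, b, c, f}
  B5:   IN={a, b, f}   OUT={b, c, e}
  B6:   IN={b, c, e}   OUT={b, c, d, f}
  B7:   IN={b, c, d, f}   OUT={b, c, d, e, f}
  B8:   IN={b, c, e, f}   OUT={}

B8 is the boundary node: OUT[B8] = {}
Applying B8's transfer function to that OUT value gives IN[B8] (row B8 above).

Answer: {b, c, e, f}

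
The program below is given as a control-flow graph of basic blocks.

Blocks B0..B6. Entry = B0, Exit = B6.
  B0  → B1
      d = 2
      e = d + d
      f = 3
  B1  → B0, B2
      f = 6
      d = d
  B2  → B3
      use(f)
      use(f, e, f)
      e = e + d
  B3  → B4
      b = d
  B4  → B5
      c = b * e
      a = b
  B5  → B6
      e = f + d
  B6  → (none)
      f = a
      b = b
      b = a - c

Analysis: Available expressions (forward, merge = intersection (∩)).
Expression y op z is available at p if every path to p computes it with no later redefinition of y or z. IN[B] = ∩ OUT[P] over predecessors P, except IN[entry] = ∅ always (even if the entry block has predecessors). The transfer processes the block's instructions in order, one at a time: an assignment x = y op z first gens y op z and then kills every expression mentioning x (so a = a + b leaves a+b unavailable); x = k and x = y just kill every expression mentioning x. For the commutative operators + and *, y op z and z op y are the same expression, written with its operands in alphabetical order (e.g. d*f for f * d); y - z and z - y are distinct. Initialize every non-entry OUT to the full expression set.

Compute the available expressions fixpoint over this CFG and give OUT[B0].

Answer: {d+d}

Derivation:
Converged values:
  B0: | IN={} | OUT={d+d}
  B1: | IN={d+d} | OUT={}
  B2: | IN={} | OUT={}
  B3: | IN={} | OUT={}
  B4: | IN={} | OUT={b*e}
  B5: | IN={b*e} | OUT={d+f}
  B6: | IN={d+f} | OUT={a-c}

Merge at B0 (entry node, so the boundary value {} is joined with the incoming edge(s)): IN[B0] = {} ∩ OUT[B1] = {}
Applying B0's transfer function to that IN value gives OUT[B0] (row B0 above).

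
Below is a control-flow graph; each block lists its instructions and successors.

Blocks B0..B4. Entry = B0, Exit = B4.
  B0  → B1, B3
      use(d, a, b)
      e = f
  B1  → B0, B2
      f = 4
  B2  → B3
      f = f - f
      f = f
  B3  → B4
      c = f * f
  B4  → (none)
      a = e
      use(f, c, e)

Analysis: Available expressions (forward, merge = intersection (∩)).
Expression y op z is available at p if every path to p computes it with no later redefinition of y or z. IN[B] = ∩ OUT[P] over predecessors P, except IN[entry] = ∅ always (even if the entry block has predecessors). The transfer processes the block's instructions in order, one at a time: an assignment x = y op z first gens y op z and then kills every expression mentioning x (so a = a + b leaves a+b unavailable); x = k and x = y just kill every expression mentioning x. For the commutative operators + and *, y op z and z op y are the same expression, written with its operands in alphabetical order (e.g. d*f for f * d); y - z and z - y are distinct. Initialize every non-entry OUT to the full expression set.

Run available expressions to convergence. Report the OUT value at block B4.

Answer: {f*f}

Working:
Fixpoint table:
  B0:  IN={}  OUT={}
  B1:  IN={}  OUT={}
  B2:  IN={}  OUT={}
  B3:  IN={}  OUT={f*f}
  B4:  IN={f*f}  OUT={f*f}

Merge at B4: IN[B4] = OUT[B3] = {f*f}
Applying B4's transfer function to that IN value gives OUT[B4] (row B4 above).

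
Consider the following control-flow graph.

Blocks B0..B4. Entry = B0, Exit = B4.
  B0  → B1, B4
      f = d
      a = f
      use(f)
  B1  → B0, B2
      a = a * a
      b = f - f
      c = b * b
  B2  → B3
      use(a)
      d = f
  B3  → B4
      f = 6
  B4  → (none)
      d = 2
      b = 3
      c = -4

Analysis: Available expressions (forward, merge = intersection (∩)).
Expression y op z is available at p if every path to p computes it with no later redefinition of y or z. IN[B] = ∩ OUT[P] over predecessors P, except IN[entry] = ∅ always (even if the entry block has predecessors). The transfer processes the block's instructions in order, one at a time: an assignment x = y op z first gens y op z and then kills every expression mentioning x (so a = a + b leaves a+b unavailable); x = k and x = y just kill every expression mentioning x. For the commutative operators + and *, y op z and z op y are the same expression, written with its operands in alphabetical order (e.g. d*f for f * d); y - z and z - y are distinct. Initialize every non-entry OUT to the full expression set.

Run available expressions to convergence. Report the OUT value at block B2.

Answer: {b*b, f-f}

Working:
Per-block solution:
  B0: | IN={} | OUT={}
  B1: | IN={} | OUT={b*b, f-f}
  B2: | IN={b*b, f-f} | OUT={b*b, f-f}
  B3: | IN={b*b, f-f} | OUT={b*b}
  B4: | IN={} | OUT={}

Merge at B2: IN[B2] = OUT[B1] = {b*b, f-f}
Applying B2's transfer function to that IN value gives OUT[B2] (row B2 above).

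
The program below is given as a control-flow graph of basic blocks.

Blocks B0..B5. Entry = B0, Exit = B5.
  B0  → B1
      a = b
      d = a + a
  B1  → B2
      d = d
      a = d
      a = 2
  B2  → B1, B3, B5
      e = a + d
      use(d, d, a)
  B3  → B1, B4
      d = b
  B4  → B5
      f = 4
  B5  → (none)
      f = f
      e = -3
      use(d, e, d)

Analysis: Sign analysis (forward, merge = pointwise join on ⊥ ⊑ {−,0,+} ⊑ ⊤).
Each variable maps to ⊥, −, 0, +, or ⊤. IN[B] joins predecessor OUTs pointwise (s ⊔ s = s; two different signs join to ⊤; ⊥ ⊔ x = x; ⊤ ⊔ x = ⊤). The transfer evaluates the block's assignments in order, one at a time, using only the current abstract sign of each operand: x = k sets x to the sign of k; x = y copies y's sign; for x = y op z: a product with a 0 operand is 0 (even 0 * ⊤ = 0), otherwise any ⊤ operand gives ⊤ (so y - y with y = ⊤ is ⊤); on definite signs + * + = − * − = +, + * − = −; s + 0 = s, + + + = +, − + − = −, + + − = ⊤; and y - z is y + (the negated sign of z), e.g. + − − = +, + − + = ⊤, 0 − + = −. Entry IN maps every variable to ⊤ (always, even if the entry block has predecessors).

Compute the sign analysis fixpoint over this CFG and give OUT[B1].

Fixpoint table:
  B0:   IN=(all ⊤)   OUT=(all ⊤)
  B1:   IN=(all ⊤)   OUT={a:+; rest ⊤}
  B2:   IN={a:+; rest ⊤}   OUT={a:+; rest ⊤}
  B3:   IN={a:+; rest ⊤}   OUT={a:+; rest ⊤}
  B4:   IN={a:+; rest ⊤}   OUT={a:+, f:+; rest ⊤}
  B5:   IN={a:+; rest ⊤}   OUT={a:+, e:-; rest ⊤}

Merge at B1: IN[B1] = OUT[B0] ⊔ OUT[B2] ⊔ OUT[B3] = {a: ⊤, b: ⊤, c: ⊤, d: ⊤, e: ⊤, f: ⊤}
Applying B1's transfer function to that IN value gives OUT[B1] (row B1 above).

Answer: {a: +, b: ⊤, c: ⊤, d: ⊤, e: ⊤, f: ⊤}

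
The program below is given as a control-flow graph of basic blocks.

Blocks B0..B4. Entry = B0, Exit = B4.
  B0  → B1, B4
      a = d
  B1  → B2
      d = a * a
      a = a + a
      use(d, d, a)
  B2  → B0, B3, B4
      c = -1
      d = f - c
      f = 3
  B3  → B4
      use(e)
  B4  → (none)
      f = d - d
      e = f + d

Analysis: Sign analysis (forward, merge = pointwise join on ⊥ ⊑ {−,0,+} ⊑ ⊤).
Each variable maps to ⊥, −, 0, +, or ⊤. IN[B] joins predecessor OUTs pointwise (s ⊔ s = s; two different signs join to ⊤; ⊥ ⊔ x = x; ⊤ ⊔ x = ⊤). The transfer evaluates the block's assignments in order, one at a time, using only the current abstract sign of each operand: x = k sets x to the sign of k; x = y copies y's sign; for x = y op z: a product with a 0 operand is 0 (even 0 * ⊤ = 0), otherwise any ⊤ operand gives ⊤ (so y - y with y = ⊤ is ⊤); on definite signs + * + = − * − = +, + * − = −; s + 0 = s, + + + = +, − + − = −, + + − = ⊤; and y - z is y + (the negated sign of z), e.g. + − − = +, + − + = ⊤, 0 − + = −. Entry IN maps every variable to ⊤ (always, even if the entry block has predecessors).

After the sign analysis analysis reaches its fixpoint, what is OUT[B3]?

Answer: {a: ⊤, b: ⊤, c: -, d: ⊤, e: ⊤, f: +}

Working:
Per-block solution:
  B0:   IN=(all ⊤)   OUT=(all ⊤)
  B1:   IN=(all ⊤)   OUT=(all ⊤)
  B2:   IN=(all ⊤)   OUT={c:-, f:+; rest ⊤}
  B3:   IN={c:-, f:+; rest ⊤}   OUT={c:-, f:+; rest ⊤}
  B4:   IN=(all ⊤)   OUT=(all ⊤)

Merge at B3: IN[B3] = OUT[B2] = {a: ⊤, b: ⊤, c: -, d: ⊤, e: ⊤, f: +}
Applying B3's transfer function to that IN value gives OUT[B3] (row B3 above).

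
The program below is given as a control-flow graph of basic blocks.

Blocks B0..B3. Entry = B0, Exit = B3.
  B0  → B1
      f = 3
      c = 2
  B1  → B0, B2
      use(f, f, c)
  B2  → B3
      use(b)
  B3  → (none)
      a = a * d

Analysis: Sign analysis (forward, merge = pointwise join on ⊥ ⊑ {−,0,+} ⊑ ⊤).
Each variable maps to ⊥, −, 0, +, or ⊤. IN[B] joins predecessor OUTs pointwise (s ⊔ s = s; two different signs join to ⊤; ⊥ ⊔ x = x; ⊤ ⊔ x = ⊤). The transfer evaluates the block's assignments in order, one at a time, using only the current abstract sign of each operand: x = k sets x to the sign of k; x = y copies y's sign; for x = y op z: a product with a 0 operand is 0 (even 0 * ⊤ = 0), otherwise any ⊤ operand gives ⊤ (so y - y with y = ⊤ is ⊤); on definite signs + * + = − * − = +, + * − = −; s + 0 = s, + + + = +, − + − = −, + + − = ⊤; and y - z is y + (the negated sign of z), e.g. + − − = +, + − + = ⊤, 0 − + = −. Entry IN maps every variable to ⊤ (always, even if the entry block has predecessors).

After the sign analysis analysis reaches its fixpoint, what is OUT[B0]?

Converged values:
  B0:   IN=(all ⊤)   OUT={c:+, f:+; rest ⊤}
  B1:   IN={c:+, f:+; rest ⊤}   OUT={c:+, f:+; rest ⊤}
  B2:   IN={c:+, f:+; rest ⊤}   OUT={c:+, f:+; rest ⊤}
  B3:   IN={c:+, f:+; rest ⊤}   OUT={c:+, f:+; rest ⊤}

Merge at B0 (entry node, so the boundary value (all ⊤) is joined with the incoming edge(s)): IN[B0] = (all ⊤) ⊔ OUT[B1] = {a: ⊤, b: ⊤, c: ⊤, d: ⊤, e: ⊤, f: ⊤}
Applying B0's transfer function to that IN value gives OUT[B0] (row B0 above).

Answer: {a: ⊤, b: ⊤, c: +, d: ⊤, e: ⊤, f: +}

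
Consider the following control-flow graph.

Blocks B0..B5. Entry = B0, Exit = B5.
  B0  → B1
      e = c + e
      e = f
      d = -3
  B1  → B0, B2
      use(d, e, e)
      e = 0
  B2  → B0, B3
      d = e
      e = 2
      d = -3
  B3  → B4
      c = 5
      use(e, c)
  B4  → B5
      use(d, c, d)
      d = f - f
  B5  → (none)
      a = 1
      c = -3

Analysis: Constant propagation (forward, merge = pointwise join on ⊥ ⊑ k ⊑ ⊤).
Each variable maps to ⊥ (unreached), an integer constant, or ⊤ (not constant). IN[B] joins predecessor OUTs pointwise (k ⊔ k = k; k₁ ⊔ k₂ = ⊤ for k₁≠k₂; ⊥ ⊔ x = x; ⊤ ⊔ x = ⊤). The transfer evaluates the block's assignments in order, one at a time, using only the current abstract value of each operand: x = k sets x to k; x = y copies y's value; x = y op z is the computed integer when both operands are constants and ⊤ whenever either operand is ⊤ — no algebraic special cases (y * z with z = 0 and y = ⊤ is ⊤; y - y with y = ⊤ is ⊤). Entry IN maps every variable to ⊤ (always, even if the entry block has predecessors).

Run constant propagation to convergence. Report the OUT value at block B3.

Converged values:
  B0:   IN=(all ⊤)   OUT={d:-3; rest ⊤}
  B1:   IN={d:-3; rest ⊤}   OUT={d:-3, e:0; rest ⊤}
  B2:   IN={d:-3, e:0; rest ⊤}   OUT={d:-3, e:2; rest ⊤}
  B3:   IN={d:-3, e:2; rest ⊤}   OUT={c:5, d:-3, e:2; rest ⊤}
  B4:   IN={c:5, d:-3, e:2; rest ⊤}   OUT={c:5, e:2; rest ⊤}
  B5:   IN={c:5, e:2; rest ⊤}   OUT={a:1, c:-3, e:2; rest ⊤}

Merge at B3: IN[B3] = OUT[B2] = {a: ⊤, b: ⊤, c: ⊤, d: -3, e: 2, f: ⊤}
Applying B3's transfer function to that IN value gives OUT[B3] (row B3 above).

Answer: {a: ⊤, b: ⊤, c: 5, d: -3, e: 2, f: ⊤}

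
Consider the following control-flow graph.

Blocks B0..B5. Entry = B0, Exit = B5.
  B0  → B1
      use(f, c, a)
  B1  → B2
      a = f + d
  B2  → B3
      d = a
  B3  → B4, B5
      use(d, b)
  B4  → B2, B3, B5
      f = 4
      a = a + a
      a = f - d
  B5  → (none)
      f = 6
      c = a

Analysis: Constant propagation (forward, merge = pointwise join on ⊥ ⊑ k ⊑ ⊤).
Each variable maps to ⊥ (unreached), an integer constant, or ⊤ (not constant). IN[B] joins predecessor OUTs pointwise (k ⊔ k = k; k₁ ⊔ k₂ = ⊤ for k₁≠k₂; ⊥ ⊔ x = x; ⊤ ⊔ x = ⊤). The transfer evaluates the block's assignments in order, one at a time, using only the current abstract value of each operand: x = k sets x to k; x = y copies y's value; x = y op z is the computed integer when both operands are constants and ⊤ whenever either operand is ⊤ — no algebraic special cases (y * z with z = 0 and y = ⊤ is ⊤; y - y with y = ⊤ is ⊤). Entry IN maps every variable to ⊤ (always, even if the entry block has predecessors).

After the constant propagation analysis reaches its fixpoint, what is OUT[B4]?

Fixpoint table:
  B0:   IN=(all ⊤)   OUT=(all ⊤)
  B1:   IN=(all ⊤)   OUT=(all ⊤)
  B2:   IN=(all ⊤)   OUT=(all ⊤)
  B3:   IN=(all ⊤)   OUT=(all ⊤)
  B4:   IN=(all ⊤)   OUT={f:4; rest ⊤}
  B5:   IN=(all ⊤)   OUT={f:6; rest ⊤}

Merge at B4: IN[B4] = OUT[B3] = {a: ⊤, b: ⊤, c: ⊤, d: ⊤, e: ⊤, f: ⊤}
Applying B4's transfer function to that IN value gives OUT[B4] (row B4 above).

Answer: {a: ⊤, b: ⊤, c: ⊤, d: ⊤, e: ⊤, f: 4}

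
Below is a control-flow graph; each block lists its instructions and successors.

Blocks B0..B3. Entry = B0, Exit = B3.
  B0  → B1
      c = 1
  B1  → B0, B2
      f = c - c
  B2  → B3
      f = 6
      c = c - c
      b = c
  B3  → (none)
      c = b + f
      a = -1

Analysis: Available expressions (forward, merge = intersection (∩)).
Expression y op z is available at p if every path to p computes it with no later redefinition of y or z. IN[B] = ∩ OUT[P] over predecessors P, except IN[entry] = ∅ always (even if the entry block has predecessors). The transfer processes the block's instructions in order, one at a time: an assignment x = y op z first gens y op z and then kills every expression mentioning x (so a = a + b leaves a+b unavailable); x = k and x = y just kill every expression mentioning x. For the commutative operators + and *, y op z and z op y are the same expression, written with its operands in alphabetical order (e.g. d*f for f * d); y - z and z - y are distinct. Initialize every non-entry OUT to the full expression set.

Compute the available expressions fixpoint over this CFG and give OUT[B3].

Per-block solution:
  B0:   IN={}   OUT={}
  B1:   IN={}   OUT={c-c}
  B2:   IN={c-c}   OUT={}
  B3:   IN={}   OUT={b+f}

Merge at B3: IN[B3] = OUT[B2] = {}
Applying B3's transfer function to that IN value gives OUT[B3] (row B3 above).

Answer: {b+f}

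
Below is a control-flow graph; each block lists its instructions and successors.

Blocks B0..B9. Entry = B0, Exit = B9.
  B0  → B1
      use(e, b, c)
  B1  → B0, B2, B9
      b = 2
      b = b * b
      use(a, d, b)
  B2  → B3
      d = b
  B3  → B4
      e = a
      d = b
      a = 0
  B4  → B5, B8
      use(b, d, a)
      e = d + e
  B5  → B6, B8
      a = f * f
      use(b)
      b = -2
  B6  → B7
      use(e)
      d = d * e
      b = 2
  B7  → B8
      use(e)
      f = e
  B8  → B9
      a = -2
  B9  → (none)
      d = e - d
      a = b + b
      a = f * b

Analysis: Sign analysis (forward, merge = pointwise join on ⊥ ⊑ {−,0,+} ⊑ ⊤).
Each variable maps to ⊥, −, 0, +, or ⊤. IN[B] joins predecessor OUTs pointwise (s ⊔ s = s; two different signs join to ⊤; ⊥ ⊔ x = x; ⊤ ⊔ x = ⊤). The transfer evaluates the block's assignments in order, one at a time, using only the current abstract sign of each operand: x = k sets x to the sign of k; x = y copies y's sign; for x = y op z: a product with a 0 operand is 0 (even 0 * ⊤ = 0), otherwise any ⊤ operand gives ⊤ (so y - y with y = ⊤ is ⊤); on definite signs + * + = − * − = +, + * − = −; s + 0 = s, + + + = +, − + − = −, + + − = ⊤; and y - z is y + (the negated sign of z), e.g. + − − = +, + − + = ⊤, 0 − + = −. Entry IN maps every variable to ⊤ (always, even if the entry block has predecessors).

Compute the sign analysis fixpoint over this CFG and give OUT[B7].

Answer: {a: ⊤, b: +, c: ⊤, d: ⊤, e: ⊤, f: ⊤}

Working:
Fixpoint table:
  B0: | IN=(all ⊤) | OUT=(all ⊤)
  B1: | IN=(all ⊤) | OUT={b:+; rest ⊤}
  B2: | IN={b:+; rest ⊤} | OUT={b:+, d:+; rest ⊤}
  B3: | IN={b:+, d:+; rest ⊤} | OUT={a:0, b:+, d:+; rest ⊤}
  B4: | IN={a:0, b:+, d:+; rest ⊤} | OUT={a:0, b:+, d:+; rest ⊤}
  B5: | IN={a:0, b:+, d:+; rest ⊤} | OUT={b:-, d:+; rest ⊤}
  B6: | IN={b:-, d:+; rest ⊤} | OUT={b:+; rest ⊤}
  B7: | IN={b:+; rest ⊤} | OUT={b:+; rest ⊤}
  B8: | IN=(all ⊤) | OUT={a:-; rest ⊤}
  B9: | IN=(all ⊤) | OUT=(all ⊤)

Merge at B7: IN[B7] = OUT[B6] = {a: ⊤, b: +, c: ⊤, d: ⊤, e: ⊤, f: ⊤}
Applying B7's transfer function to that IN value gives OUT[B7] (row B7 above).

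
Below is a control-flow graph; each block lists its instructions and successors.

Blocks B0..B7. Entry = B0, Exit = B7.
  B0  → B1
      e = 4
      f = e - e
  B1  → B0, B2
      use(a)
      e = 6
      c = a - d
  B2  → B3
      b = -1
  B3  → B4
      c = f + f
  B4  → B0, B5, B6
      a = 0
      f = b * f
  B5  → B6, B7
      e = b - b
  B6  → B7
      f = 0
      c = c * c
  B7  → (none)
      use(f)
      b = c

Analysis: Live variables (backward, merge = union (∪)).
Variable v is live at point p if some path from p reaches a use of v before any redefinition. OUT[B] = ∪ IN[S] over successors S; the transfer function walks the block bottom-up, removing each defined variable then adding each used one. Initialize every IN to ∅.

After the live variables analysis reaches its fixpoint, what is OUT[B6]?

Answer: {c, f}

Derivation:
Per-block solution:
  B0: | IN={a, d} | OUT={a, d, f}
  B1: | IN={a, d, f} | OUT={a, d, f}
  B2: | IN={d, f} | OUT={b, d, f}
  B3: | IN={b, d, f} | OUT={b, c, d, f}
  B4: | IN={b, c, d, f} | OUT={a, b, c, d, f}
  B5: | IN={b, c, f} | OUT={c, f}
  B6: | IN={c} | OUT={c, f}
  B7: | IN={c, f} | OUT={}

Merge at B6: OUT[B6] = IN[B7] = {c, f}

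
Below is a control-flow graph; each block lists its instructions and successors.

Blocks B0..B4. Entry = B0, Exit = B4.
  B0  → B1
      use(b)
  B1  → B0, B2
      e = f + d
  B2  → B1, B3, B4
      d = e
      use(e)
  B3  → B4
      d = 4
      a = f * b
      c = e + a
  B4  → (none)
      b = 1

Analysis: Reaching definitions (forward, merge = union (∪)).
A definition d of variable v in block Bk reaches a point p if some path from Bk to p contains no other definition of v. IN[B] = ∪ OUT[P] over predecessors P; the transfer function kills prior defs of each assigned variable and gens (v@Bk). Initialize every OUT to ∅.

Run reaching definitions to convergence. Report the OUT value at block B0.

Answer: {d@B2, e@B1}

Trace:
Fixpoint table:
  B0:   IN={d@B2, e@B1}   OUT={d@B2, e@B1}
  B1:   IN={d@B2, e@B1}   OUT={d@B2, e@B1}
  B2:   IN={d@B2, e@B1}   OUT={d@B2, e@B1}
  B3:   IN={d@B2, e@B1}   OUT={a@B3, c@B3, d@B3, e@B1}
  B4:   IN={a@B3, c@B3, d@B2, d@B3, e@B1}   OUT={a@B3, b@B4, c@B3, d@B2, d@B3, e@B1}

Merge at B0 (entry node, so the boundary value {} is joined with the incoming edge(s)): IN[B0] = {} ⊔ OUT[B1] = {d@B2, e@B1}
Applying B0's transfer function to that IN value gives OUT[B0] (row B0 above).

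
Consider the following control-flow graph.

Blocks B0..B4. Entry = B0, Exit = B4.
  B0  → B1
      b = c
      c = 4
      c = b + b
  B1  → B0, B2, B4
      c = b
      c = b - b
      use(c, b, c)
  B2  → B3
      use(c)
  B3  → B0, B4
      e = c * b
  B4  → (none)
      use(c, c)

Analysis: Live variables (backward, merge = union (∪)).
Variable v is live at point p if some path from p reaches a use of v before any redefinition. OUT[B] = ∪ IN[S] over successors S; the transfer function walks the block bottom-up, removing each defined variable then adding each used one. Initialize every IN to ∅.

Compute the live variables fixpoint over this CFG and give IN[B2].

Answer: {b, c}

Derivation:
Per-block solution:
  B0:  IN={c}  OUT={b}
  B1:  IN={b}  OUT={b, c}
  B2:  IN={b, c}  OUT={b, c}
  B3:  IN={b, c}  OUT={c}
  B4:  IN={c}  OUT={}

Merge at B2: OUT[B2] = IN[B3] = {b, c}
Applying B2's transfer function to that OUT value gives IN[B2] (row B2 above).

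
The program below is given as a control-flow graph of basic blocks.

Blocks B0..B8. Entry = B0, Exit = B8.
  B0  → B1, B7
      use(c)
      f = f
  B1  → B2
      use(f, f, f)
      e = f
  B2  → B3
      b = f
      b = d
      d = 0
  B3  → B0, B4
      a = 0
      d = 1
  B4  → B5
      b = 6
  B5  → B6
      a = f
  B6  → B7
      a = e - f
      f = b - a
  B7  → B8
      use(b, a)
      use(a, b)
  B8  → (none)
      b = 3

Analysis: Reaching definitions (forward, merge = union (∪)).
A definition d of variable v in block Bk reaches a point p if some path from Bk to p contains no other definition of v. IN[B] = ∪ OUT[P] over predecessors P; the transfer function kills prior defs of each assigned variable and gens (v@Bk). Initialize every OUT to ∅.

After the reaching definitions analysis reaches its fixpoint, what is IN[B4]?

Per-block solution:
  B0: | IN={a@B3, b@B2, d@B3, e@B1, f@B0} | OUT={a@B3, b@B2, d@B3, e@B1, f@B0}
  B1: | IN={a@B3, b@B2, d@B3, e@B1, f@B0} | OUT={a@B3, b@B2, d@B3, e@B1, f@B0}
  B2: | IN={a@B3, b@B2, d@B3, e@B1, f@B0} | OUT={a@B3, b@B2, d@B2, e@B1, f@B0}
  B3: | IN={a@B3, b@B2, d@B2, e@B1, f@B0} | OUT={a@B3, b@B2, d@B3, e@B1, f@B0}
  B4: | IN={a@B3, b@B2, d@B3, e@B1, f@B0} | OUT={a@B3, b@B4, d@B3, e@B1, f@B0}
  B5: | IN={a@B3, b@B4, d@B3, e@B1, f@B0} | OUT={a@B5, b@B4, d@B3, e@B1, f@B0}
  B6: | IN={a@B5, b@B4, d@B3, e@B1, f@B0} | OUT={a@B6, b@B4, d@B3, e@B1, f@B6}
  B7: | IN={a@B3, a@B6, b@B2, b@B4, d@B3, e@B1, f@B0, f@B6} | OUT={a@B3, a@B6, b@B2, b@B4, d@B3, e@B1, f@B0, f@B6}
  B8: | IN={a@B3, a@B6, b@B2, b@B4, d@B3, e@B1, f@B0, f@B6} | OUT={a@B3, a@B6, b@B8, d@B3, e@B1, f@B0, f@B6}

Merge at B4: IN[B4] = OUT[B3] = {a@B3, b@B2, d@B3, e@B1, f@B0}

Answer: {a@B3, b@B2, d@B3, e@B1, f@B0}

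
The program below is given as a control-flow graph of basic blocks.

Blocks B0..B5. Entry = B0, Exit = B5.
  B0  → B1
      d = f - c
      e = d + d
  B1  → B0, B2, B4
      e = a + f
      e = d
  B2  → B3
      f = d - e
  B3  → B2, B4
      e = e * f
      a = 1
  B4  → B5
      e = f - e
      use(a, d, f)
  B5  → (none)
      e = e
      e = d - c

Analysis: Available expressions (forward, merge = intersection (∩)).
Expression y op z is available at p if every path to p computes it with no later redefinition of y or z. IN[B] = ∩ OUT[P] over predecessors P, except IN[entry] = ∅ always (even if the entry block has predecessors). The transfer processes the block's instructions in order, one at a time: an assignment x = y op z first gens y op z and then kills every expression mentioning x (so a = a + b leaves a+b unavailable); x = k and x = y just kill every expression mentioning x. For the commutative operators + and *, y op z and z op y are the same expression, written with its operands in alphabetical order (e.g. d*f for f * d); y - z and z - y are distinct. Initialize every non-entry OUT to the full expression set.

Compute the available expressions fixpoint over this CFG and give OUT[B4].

Answer: {d+d}

Working:
Converged values:
  B0:  IN={}  OUT={d+d, f-c}
  B1:  IN={d+d, f-c}  OUT={a+f, d+d, f-c}
  B2:  IN={d+d}  OUT={d+d, d-e}
  B3:  IN={d+d, d-e}  OUT={d+d}
  B4:  IN={d+d}  OUT={d+d}
  B5:  IN={d+d}  OUT={d+d, d-c}

Merge at B4: IN[B4] = OUT[B1] ∩ OUT[B3] = {d+d}
Applying B4's transfer function to that IN value gives OUT[B4] (row B4 above).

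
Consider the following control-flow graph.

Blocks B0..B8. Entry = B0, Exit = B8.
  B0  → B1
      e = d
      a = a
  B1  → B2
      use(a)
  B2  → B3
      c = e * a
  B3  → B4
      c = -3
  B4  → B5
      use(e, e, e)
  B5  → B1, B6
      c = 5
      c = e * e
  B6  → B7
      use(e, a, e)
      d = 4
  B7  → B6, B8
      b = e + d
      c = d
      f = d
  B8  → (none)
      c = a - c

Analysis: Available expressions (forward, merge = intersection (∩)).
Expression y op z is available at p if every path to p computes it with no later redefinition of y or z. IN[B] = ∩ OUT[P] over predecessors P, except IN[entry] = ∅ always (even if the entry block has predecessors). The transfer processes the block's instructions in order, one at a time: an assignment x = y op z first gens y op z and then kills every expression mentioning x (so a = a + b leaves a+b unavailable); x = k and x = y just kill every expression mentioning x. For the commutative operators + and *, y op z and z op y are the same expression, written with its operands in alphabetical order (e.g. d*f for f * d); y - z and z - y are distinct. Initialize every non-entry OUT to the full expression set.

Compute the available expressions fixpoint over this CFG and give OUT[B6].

Fixpoint table:
  B0:   IN={}   OUT={}
  B1:   IN={}   OUT={}
  B2:   IN={}   OUT={a*e}
  B3:   IN={a*e}   OUT={a*e}
  B4:   IN={a*e}   OUT={a*e}
  B5:   IN={a*e}   OUT={a*e, e*e}
  B6:   IN={a*e, e*e}   OUT={a*e, e*e}
  B7:   IN={a*e, e*e}   OUT={a*e, d+e, e*e}
  B8:   IN={a*e, d+e, e*e}   OUT={a*e, d+e, e*e}

Merge at B6: IN[B6] = OUT[B5] ∩ OUT[B7] = {a*e, e*e}
Applying B6's transfer function to that IN value gives OUT[B6] (row B6 above).

Answer: {a*e, e*e}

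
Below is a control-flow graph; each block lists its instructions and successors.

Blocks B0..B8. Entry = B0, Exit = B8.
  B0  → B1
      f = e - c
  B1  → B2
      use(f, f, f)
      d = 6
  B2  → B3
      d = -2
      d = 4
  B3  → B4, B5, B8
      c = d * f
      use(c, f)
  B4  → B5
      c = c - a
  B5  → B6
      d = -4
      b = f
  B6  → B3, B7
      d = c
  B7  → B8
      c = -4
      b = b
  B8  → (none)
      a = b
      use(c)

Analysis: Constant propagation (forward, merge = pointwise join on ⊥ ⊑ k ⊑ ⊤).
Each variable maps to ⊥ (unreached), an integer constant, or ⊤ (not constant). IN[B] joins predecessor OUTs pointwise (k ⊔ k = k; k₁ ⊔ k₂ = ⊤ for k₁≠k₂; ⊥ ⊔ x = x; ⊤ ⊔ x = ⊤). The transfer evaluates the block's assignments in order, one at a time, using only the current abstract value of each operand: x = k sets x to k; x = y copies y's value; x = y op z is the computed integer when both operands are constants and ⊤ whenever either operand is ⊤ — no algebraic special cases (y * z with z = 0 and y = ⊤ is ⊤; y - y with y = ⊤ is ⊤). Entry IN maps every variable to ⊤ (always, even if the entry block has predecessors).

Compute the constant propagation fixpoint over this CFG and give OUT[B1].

Converged values:
  B0:   IN=(all ⊤)   OUT=(all ⊤)
  B1:   IN=(all ⊤)   OUT={d:6; rest ⊤}
  B2:   IN={d:6; rest ⊤}   OUT={d:4; rest ⊤}
  B3:   IN=(all ⊤)   OUT=(all ⊤)
  B4:   IN=(all ⊤)   OUT=(all ⊤)
  B5:   IN=(all ⊤)   OUT={d:-4; rest ⊤}
  B6:   IN={d:-4; rest ⊤}   OUT=(all ⊤)
  B7:   IN=(all ⊤)   OUT={c:-4; rest ⊤}
  B8:   IN=(all ⊤)   OUT=(all ⊤)

Merge at B1: IN[B1] = OUT[B0] = {a: ⊤, b: ⊤, c: ⊤, d: ⊤, e: ⊤, f: ⊤}
Applying B1's transfer function to that IN value gives OUT[B1] (row B1 above).

Answer: {a: ⊤, b: ⊤, c: ⊤, d: 6, e: ⊤, f: ⊤}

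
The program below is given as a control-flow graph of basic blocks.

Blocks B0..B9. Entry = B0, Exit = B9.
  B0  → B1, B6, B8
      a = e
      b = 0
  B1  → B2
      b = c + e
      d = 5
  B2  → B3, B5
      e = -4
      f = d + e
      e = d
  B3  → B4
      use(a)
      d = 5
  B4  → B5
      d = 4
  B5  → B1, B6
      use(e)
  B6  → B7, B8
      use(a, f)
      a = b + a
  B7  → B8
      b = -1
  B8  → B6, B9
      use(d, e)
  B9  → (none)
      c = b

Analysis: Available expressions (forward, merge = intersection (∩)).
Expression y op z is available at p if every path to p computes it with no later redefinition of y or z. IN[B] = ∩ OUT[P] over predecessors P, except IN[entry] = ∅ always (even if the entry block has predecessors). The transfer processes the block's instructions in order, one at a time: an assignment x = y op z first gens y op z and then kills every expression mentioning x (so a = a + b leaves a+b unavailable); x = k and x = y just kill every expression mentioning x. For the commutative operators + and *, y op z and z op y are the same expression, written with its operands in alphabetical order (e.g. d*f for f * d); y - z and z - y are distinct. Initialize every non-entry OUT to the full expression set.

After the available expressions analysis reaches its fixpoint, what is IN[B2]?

Answer: {c+e}

Derivation:
Fixpoint table:
  B0:  IN={}  OUT={}
  B1:  IN={}  OUT={c+e}
  B2:  IN={c+e}  OUT={}
  B3:  IN={}  OUT={}
  B4:  IN={}  OUT={}
  B5:  IN={}  OUT={}
  B6:  IN={}  OUT={}
  B7:  IN={}  OUT={}
  B8:  IN={}  OUT={}
  B9:  IN={}  OUT={}

Merge at B2: IN[B2] = OUT[B1] = {c+e}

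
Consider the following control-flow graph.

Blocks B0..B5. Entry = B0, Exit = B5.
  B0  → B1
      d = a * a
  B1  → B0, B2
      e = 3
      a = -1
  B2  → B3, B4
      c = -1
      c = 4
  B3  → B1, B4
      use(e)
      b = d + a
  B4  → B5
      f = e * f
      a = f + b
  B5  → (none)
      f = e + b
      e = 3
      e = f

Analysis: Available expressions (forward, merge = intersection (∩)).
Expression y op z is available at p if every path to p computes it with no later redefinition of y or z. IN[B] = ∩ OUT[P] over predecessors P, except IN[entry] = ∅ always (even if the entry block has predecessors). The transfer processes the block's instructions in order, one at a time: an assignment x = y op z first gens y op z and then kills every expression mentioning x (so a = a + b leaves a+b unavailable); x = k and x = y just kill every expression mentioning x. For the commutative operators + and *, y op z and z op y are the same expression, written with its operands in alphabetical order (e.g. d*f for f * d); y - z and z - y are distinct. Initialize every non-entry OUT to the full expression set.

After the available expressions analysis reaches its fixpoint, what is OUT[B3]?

Answer: {a+d}

Trace:
Fixpoint table:
  B0: | IN={} | OUT={a*a}
  B1: | IN={} | OUT={}
  B2: | IN={} | OUT={}
  B3: | IN={} | OUT={a+d}
  B4: | IN={} | OUT={b+f}
  B5: | IN={b+f} | OUT={}

Merge at B3: IN[B3] = OUT[B2] = {}
Applying B3's transfer function to that IN value gives OUT[B3] (row B3 above).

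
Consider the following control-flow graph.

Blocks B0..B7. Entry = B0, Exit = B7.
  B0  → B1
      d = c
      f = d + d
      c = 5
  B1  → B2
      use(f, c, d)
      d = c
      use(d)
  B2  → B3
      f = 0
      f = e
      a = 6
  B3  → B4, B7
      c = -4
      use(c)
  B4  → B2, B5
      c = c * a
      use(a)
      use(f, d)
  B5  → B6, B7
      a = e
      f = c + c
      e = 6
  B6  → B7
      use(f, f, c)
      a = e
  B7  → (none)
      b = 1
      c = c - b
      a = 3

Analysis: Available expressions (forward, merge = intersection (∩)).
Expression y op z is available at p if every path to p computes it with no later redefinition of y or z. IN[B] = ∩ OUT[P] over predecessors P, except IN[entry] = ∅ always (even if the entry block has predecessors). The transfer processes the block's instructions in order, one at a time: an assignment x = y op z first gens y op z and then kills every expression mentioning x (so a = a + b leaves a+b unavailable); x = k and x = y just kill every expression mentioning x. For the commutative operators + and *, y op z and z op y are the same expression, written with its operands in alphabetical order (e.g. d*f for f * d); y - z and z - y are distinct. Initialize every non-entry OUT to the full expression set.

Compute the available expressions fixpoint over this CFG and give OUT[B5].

Per-block solution:
  B0:   IN={}   OUT={d+d}
  B1:   IN={d+d}   OUT={}
  B2:   IN={}   OUT={}
  B3:   IN={}   OUT={}
  B4:   IN={}   OUT={}
  B5:   IN={}   OUT={c+c}
  B6:   IN={c+c}   OUT={c+c}
  B7:   IN={}   OUT={}

Merge at B5: IN[B5] = OUT[B4] = {}
Applying B5's transfer function to that IN value gives OUT[B5] (row B5 above).

Answer: {c+c}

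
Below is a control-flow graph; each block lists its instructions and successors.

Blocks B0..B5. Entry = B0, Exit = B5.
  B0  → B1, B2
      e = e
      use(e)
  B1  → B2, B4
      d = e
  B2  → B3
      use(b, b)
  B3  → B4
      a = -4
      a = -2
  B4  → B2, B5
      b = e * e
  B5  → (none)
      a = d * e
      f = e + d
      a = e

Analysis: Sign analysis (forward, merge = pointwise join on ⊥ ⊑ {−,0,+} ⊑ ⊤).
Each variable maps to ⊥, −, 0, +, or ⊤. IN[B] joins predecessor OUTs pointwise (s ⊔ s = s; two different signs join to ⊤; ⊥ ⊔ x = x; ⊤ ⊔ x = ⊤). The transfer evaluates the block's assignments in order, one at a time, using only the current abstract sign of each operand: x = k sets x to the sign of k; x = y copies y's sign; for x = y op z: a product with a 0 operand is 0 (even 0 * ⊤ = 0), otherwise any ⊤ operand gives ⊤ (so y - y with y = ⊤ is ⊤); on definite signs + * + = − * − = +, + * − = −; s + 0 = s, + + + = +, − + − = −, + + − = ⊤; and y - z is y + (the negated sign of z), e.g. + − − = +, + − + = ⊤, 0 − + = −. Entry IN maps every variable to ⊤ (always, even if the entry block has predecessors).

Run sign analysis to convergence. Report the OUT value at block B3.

Per-block solution:
  B0:  IN=(all ⊤)  OUT=(all ⊤)
  B1:  IN=(all ⊤)  OUT=(all ⊤)
  B2:  IN=(all ⊤)  OUT=(all ⊤)
  B3:  IN=(all ⊤)  OUT={a:-; rest ⊤}
  B4:  IN=(all ⊤)  OUT=(all ⊤)
  B5:  IN=(all ⊤)  OUT=(all ⊤)

Merge at B3: IN[B3] = OUT[B2] = {a: ⊤, b: ⊤, c: ⊤, d: ⊤, e: ⊤, f: ⊤}
Applying B3's transfer function to that IN value gives OUT[B3] (row B3 above).

Answer: {a: -, b: ⊤, c: ⊤, d: ⊤, e: ⊤, f: ⊤}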